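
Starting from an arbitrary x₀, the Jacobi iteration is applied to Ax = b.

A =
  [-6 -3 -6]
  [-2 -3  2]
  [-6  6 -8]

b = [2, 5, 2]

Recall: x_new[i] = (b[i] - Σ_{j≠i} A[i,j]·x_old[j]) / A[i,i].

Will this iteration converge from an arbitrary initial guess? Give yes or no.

no

Write A = D+L+U with D = diag(-6, -3, -8).
Jacobi T = -D⁻¹(L+U): T[1,2] = -(2)/(-3) = +0.6667; T[1,1] = 0.
  T[0,:] = [+0.0000, -0.5000, -1.0000]
  T[1,:] = [-0.6667, +0.0000, +0.6667]
  T[2,:] = [-0.7500, +0.7500, +0.0000]
|λ(T)| sorted: 1.4494, 0.8127, 0.6367.
ρ(T) = max|λ| = 1.4494; 1.4494 > 1, so it fails to converge.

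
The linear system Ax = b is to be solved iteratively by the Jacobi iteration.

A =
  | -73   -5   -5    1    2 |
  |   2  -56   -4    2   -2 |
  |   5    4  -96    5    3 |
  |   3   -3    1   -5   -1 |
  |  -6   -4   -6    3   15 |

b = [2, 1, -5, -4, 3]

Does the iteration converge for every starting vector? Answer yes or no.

A = D + L + U where D = diag(-73, -56, -96, -5, 15).
T_J = -D⁻¹(L+U): T[4,1] = -(-4)/(15) = +0.2667; T[4,4] = 0.
  T[0,:] = [+0.0000, -0.0685, -0.0685, +0.0137, +0.0274]
  T[1,:] = [+0.0357, +0.0000, -0.0714, +0.0357, -0.0357]
  T[2,:] = [+0.0521, +0.0417, +0.0000, +0.0521, +0.0312]
  T[3,:] = [+0.6000, -0.6000, +0.2000, +0.0000, -0.2000]
  T[4,:] = [+0.4000, +0.2667, +0.4000, -0.2000, +0.0000]
|eigenvalues of T|: 0.3439, 0.1832, 0.1832, 0.1189, 0.1189.
ρ(T) = max|λ| = 0.3439; 0.3439 < 1, so it converges for any x₀.

yes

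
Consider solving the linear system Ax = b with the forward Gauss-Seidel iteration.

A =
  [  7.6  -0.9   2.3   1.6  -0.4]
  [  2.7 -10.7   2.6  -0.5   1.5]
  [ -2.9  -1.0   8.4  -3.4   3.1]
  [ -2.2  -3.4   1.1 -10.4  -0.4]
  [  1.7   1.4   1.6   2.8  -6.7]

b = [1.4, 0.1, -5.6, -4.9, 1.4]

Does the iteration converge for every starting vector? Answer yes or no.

yes

Let D = diag(7.6, -10.7, 8.4, -10.4, -6.7); L, U the strict triangles.
T_GS = -(D+L)⁻¹U: row 0 first, T[0,1] = -(-0.9)/(7.6) = +0.1184; later rows by forward substitution.
  T[0,:] = [+0.0000  +0.1184  -0.3026  -0.2105  +0.0526]
  T[1,:] = [+0.0000  +0.0299  +0.1666  -0.0999  +0.1535]
  T[2,:] = [+0.0000  +0.0444  -0.0846  +0.3202  -0.3326]
  T[3,:] = [+0.0000  -0.0301  +0.0006  +0.1110  -0.1349]
  T[4,:] = [+0.0000  +0.0343  -0.0619  +0.0486  -0.0904]
|roots of det(T-λI)|: 0.2539, 0.1350, 0.1350, 0.0246, 0.0000.
spectral radius ρ = 0.2539; 0.2539 < 1 ⇒ converges.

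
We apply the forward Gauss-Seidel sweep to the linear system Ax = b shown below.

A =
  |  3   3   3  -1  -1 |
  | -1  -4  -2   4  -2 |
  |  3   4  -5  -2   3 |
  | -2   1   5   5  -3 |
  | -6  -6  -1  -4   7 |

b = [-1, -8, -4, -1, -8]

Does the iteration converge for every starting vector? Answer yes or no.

Split A = D + L + U, D = diag(3, -4, -5, 5, 7).
T_GS = -(D+L)⁻¹U: row 0 first, T[0,2] = -(3)/(3) = -1.0000; later rows by forward substitution.
  T[0,:] = [+0.0000, -1.0000, -1.0000, +0.3333, +0.3333]
  T[1,:] = [+0.0000, +0.2500, -0.2500, +0.9167, -0.5833]
  T[2,:] = [+0.0000, -0.4000, -0.8000, +0.5333, +0.3333]
  T[3,:] = [+0.0000, -0.0500, +0.4500, -0.5833, +0.5167]
  T[4,:] = [+0.0000, -0.7286, -0.9286, +0.8143, +0.1286]
|λ(T)| sorted: 1.5329, 0.4643, 0.4643, 0.3112, 0.0000.
spectral radius ρ = 1.5329; 1.5329 > 1 ⇒ diverges.

no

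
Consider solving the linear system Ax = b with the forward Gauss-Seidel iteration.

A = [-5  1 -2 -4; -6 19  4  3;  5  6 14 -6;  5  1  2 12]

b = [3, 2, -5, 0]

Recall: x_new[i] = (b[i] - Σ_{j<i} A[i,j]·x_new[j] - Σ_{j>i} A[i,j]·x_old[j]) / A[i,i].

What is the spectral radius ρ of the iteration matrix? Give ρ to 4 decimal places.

A = D + L + U where D = diag(-5, 19, 14, 12).
GS T = -(D+L)⁻¹U: row 0 first, T[0,3] = -(-4)/(-5) = -0.8000; later rows by forward substitution.
  T[0,:] = [+0.0000 +0.2000 -0.4000 -0.8000]
  T[1,:] = [+0.0000 +0.0632 -0.3368 -0.4105]
  T[2,:] = [+0.0000 -0.0985 +0.2872 +0.8902]
  T[3,:] = [+0.0000 -0.0722 +0.1469 +0.2192]
|λ(T)| sorted: 0.7208, 0.1021, 0.1021, 0.0000.
ρ(T) = max|λ| = 0.7208; 0.7208 < 1 ⇒ converges.

0.7208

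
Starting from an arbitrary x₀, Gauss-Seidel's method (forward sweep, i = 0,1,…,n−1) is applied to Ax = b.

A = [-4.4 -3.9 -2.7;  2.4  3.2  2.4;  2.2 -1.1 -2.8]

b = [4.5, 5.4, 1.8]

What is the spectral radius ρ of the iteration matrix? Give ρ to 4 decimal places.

0.8860

Diagonal D = diag(-4.4, 3.2, -2.8); L, U strict lower/upper.
Gauss-Seidel: T = -(D+L)⁻¹U, row 0 first, T[0,1] = -(-3.9)/(-4.4) = -0.8864; later rows by forward substitution.
  T[0,:] = [+0.0000  -0.8864  -0.6136]
  T[1,:] = [+0.0000  +0.6648  -0.2898]
  T[2,:] = [+0.0000  -0.9576  -0.3683]
|roots of det(T-λI)|: 0.8860, 0.5895, 0.0000.
ρ = 0.8860; 0.8860 < 1: convergent.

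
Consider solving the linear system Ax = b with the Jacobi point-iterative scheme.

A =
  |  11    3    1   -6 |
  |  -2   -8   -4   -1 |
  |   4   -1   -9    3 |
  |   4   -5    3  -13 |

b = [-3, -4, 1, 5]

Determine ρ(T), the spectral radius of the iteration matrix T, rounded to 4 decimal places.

Write A = D+L+U with D = diag(11, -8, -9, -13).
T_J = -D⁻¹(L+U): T[3,1] = -(-5)/(-13) = -0.3846; T[3,3] = 0.
  T[0,:] = [+0.0000 -0.2727 -0.0909 +0.5455]
  T[1,:] = [-0.2500 +0.0000 -0.5000 -0.1250]
  T[2,:] = [+0.4444 -0.1111 +0.0000 +0.3333]
  T[3,:] = [+0.3077 -0.3846 +0.2308 +0.0000]
moduli |λ_i(T)| = 0.8507, 0.4145, 0.4145, 0.3536.
ρ = 0.8507; 0.8507 < 1: convergent.

0.8507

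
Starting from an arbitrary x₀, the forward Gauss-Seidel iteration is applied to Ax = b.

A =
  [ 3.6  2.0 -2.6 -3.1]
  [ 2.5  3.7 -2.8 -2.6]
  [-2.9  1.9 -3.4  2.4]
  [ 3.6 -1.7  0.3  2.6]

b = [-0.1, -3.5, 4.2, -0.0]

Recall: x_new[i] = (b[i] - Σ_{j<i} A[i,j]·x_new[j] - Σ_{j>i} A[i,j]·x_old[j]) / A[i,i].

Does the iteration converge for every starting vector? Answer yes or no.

Let D = diag(3.6, 3.7, -3.4, 2.6); L, U the strict triangles.
GS T = -(D+L)⁻¹U: row 0 first, T[0,3] = -(-3.1)/(3.6) = +0.8611; later rows by forward substitution.
  T[0,:] = [+0.0000, -0.5556, +0.7222, +0.8611]
  T[1,:] = [+0.0000, +0.3754, +0.2688, +0.1209]
  T[2,:] = [+0.0000, +0.6836, -0.4658, +0.0390]
  T[3,:] = [+0.0000, +0.9358, -0.7705, -1.1178]
|roots of det(T-λI)|: 1.2088, 0.5833, 0.5828, 0.0000.
ρ = 1.2088; 1.2088 > 1 ⇒ diverges.

no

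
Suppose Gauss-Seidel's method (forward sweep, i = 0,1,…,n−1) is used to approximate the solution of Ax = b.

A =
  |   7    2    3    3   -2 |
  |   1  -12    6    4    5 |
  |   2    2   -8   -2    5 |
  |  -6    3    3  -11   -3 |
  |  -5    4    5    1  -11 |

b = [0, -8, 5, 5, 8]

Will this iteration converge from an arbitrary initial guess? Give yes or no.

Write A = D+L+U with D = diag(7, -12, -8, -11, -11).
Gauss-Seidel: T = -(D+L)⁻¹U, row 0 first, T[0,3] = -(3)/(7) = -0.4286; later rows by forward substitution.
  T[0,:] = [+0.0000 -0.2857 -0.4286 -0.4286 +0.2857]
  T[1,:] = [+0.0000 -0.0238 +0.4643 +0.2976 +0.4405]
  T[2,:] = [+0.0000 -0.0774 +0.0089 -0.2827 +0.8065]
  T[3,:] = [+0.0000 +0.1282 +0.3628 +0.2378 -0.0885]
  T[4,:] = [+0.0000 +0.0977 +0.4007 +0.1961 +0.3889]
|eigenvalues of T|: 0.8609, 0.1845, 0.1845, 0.1511, 0.0000.
spectral radius ρ = 0.8609; 0.8609 < 1: convergent.

yes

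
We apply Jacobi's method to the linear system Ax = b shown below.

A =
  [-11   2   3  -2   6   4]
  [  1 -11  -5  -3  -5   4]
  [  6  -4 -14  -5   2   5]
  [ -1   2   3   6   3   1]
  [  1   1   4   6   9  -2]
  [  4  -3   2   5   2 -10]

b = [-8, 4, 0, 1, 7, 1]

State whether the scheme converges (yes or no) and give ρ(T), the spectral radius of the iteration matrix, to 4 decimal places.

A = D + L + U where D = diag(-11, -11, -14, 6, 9, -10).
Jacobi T = -D⁻¹(L+U): T[3,1] = -(2)/(6) = -0.3333; T[3,3] = 0.
  T[0,:] = [+0.0000, +0.1818, +0.2727, -0.1818, +0.5455, +0.3636]
  T[1,:] = [+0.0909, +0.0000, -0.4545, -0.2727, -0.4545, +0.3636]
  T[2,:] = [+0.4286, -0.2857, +0.0000, -0.3571, +0.1429, +0.3571]
  T[3,:] = [+0.1667, -0.3333, -0.5000, +0.0000, -0.5000, -0.1667]
  T[4,:] = [-0.1111, -0.1111, -0.4444, -0.6667, +0.0000, +0.2222]
  T[5,:] = [+0.4000, -0.3000, +0.2000, +0.5000, +0.2000, +0.0000]
|roots of det(T-λI)|: 1.1774, 0.6307, 0.3293, 0.3293, 0.1707, 0.1707.
ρ(T) = max|λ| = 1.1774; 1.1774 > 1 ⇒ diverges.

no, ρ = 1.1774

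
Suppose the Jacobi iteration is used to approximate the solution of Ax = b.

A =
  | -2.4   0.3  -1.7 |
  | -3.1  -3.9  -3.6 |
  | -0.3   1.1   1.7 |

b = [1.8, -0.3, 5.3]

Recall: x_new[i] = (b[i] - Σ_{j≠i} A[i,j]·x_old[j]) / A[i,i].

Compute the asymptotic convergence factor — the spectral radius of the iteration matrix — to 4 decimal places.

0.8958

Let D = diag(-2.4, -3.9, 1.7); L, U the strict triangles.
T_J = -D⁻¹(L+U): T[2,0] = -(-0.3)/(1.7) = +0.1765; T[2,2] = 0.
  T[0,:] = [+0.0000, +0.1250, -0.7083]
  T[1,:] = [-0.7949, +0.0000, -0.9231]
  T[2,:] = [+0.1765, -0.6471, +0.0000]
|eigenvalues of T|: 0.8958, 0.6553, 0.6553.
ρ(T) = max|λ| = 0.8958; 0.8958 < 1, so it converges for any x₀.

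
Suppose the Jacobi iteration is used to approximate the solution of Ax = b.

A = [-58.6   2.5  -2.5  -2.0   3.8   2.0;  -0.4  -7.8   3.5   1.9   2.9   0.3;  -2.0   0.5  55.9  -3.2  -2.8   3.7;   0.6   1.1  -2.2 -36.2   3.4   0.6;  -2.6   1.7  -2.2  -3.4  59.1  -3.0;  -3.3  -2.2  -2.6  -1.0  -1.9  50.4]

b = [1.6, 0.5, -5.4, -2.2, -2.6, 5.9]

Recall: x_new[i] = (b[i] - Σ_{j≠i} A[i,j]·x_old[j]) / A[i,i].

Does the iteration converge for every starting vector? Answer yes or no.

Let D = diag(-58.6, -7.8, 55.9, -36.2, 59.1, 50.4); L, U the strict triangles.
Jacobi: T = -D⁻¹(L+U), T[0,1] = -(2.5)/(-58.6) = +0.0427; T[0,0] = 0.
  T[0,:] = [+0.0000  +0.0427  -0.0427  -0.0341  +0.0648  +0.0341]
  T[1,:] = [-0.0513  +0.0000  +0.4487  +0.2436  +0.3718  +0.0385]
  T[2,:] = [+0.0358  -0.0089  +0.0000  +0.0572  +0.0501  -0.0662]
  T[3,:] = [+0.0166  +0.0304  -0.0608  +0.0000  +0.0939  +0.0166]
  T[4,:] = [+0.0440  -0.0288  +0.0372  +0.0575  +0.0000  +0.0508]
  T[5,:] = [+0.0655  +0.0437  +0.0516  +0.0198  +0.0377  +0.0000]
|λ(T)| sorted: 0.1684, 0.1307, 0.1307, 0.1251, 0.1251, 0.0018.
ρ = 0.1684; 0.1684 < 1: convergent.

yes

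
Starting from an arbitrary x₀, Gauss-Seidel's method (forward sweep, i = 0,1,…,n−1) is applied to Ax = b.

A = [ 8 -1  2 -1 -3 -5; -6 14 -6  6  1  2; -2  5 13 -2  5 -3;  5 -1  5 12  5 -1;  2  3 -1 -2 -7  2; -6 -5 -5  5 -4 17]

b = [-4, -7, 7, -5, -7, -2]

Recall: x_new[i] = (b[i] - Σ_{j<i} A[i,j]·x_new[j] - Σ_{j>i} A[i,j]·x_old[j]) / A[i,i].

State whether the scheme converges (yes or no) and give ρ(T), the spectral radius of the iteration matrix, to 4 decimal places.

yes, ρ = 0.8781

Let D = diag(8, 14, 13, 12, -7, 17); L, U the strict triangles.
T_GS = -(D+L)⁻¹U: row 0 first, T[0,5] = -(-5)/(8) = +0.6250; later rows by forward substitution.
  T[0,:] = [+0.0000, +0.1250, -0.2500, +0.1250, +0.3750, +0.6250]
  T[1,:] = [+0.0000, +0.0536, +0.3214, -0.3750, +0.0893, +0.1250]
  T[2,:] = [+0.0000, -0.0014, -0.1621, +0.3173, -0.3613, +0.2788]
  T[3,:] = [+0.0000, -0.0470, +0.1985, -0.2155, -0.4149, -0.2829]
  T[4,:] = [+0.0000, +0.0723, +0.0328, -0.1087, +0.3156, +0.5588]
  T[5,:] = [+0.0000, +0.0903, -0.0920, +0.0650, +0.2487, +0.5540]
eigenvalue magnitudes: 0.8781, 0.4080, 0.1128, 0.0926, 0.0926, 0.0000.
ρ = 0.8781; 0.8781 < 1 ⇒ converges.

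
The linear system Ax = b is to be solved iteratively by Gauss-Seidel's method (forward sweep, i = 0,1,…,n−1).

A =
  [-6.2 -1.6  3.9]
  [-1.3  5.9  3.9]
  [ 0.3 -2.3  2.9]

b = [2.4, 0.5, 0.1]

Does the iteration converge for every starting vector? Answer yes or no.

yes

Diagonal D = diag(-6.2, 5.9, 2.9); L, U strict lower/upper.
T_GS = -(D+L)⁻¹U: row 0 first, T[0,1] = -(-1.6)/(-6.2) = -0.2581; later rows by forward substitution.
  T[0,:] = [+0.0000 -0.2581 +0.6290]
  T[1,:] = [+0.0000 -0.0569 -0.5224]
  T[2,:] = [+0.0000 -0.0184 -0.4794]
|eigenvalues of T|: 0.5010, 0.0352, 0.0000.
ρ = 0.5010; 0.5010 < 1 ⇒ converges.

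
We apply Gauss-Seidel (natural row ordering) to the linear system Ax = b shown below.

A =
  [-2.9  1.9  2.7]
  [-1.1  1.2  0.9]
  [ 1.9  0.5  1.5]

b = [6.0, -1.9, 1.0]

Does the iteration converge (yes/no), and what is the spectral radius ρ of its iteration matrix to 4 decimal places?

Let D = diag(-2.9, 1.2, 1.5); L, U the strict triangles.
Gauss-Seidel: T = -(D+L)⁻¹U, row 0 first, T[0,2] = -(2.7)/(-2.9) = +0.9310; later rows by forward substitution.
  T[0,:] = [+0.0000  +0.6552  +0.9310]
  T[1,:] = [+0.0000  +0.6006  +0.1034]
  T[2,:] = [+0.0000  -1.0301  -1.2138]
moduli |λ_i(T)| = 1.1530, 0.5398, 0.0000.
spectral radius ρ = 1.1530; 1.1530 > 1 ⇒ diverges.

no, ρ = 1.1530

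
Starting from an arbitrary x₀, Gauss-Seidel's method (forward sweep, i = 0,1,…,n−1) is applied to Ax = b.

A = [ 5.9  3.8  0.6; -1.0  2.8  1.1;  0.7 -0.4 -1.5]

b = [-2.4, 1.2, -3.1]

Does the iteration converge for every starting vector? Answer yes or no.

yes

Split A = D + L + U, D = diag(5.9, 2.8, -1.5).
GS T = -(D+L)⁻¹U: row 0 first, T[0,1] = -(3.8)/(5.9) = -0.6441; later rows by forward substitution.
  T[0,:] = [+0.0000 -0.6441 -0.1017]
  T[1,:] = [+0.0000 -0.2300 -0.4292]
  T[2,:] = [+0.0000 -0.2392 +0.0670]
|λ(T)| sorted: 0.4347, 0.2716, 0.0000.
ρ = 0.4347; 0.4347 < 1: convergent.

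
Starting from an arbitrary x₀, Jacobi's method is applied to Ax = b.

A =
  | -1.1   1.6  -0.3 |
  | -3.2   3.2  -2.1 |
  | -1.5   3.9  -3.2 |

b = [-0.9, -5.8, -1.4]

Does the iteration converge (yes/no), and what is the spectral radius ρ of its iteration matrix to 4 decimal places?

Write A = D+L+U with D = diag(-1.1, 3.2, -3.2).
Jacobi T = -D⁻¹(L+U): T[1,0] = -(-3.2)/(3.2) = +1.0000; T[1,1] = 0.
  T[0,:] = [+0.0000 +1.4545 -0.2727]
  T[1,:] = [+1.0000 +0.0000 +0.6562]
  T[2,:] = [-0.4688 +1.2188 +0.0000]
moduli |λ_i(T)| = 1.6866, 1.3421, 0.3445.
ρ = 1.6866; 1.6866 > 1: divergent.

no, ρ = 1.6866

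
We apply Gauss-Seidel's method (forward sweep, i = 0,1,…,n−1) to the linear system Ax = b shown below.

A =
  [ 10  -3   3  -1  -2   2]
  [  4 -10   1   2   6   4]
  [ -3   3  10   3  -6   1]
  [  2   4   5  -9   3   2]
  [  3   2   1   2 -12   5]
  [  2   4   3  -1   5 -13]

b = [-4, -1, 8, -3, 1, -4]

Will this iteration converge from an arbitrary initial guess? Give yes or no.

Let D = diag(10, -10, 10, -9, -12, -13); L, U the strict triangles.
T_GS = -(D+L)⁻¹U: row 0 first, T[0,1] = -(-3)/(10) = +0.3000; later rows by forward substitution.
  T[0,:] = [+0.0000, +0.3000, -0.3000, +0.1000, +0.2000, -0.2000]
  T[1,:] = [+0.0000, +0.1200, -0.0200, +0.2400, +0.6800, +0.3200]
  T[2,:] = [+0.0000, +0.0540, -0.0840, -0.3420, +0.4560, -0.2560]
  T[3,:] = [+0.0000, +0.1500, -0.1222, -0.0611, +0.9333, +0.1778]
  T[4,:] = [+0.0000, +0.1245, -0.1057, +0.0263, +0.3569, +0.4283]
  T[5,:] = [+0.0000, +0.1319, -0.1029, +0.0251, +0.4107, +0.1597]
|eigenvalues of T|: 0.9495, 0.3080, 0.1918, 0.1918, 0.0179, 0.0000.
spectral radius ρ = 0.9495; 0.9495 < 1, so it converges for any x₀.

yes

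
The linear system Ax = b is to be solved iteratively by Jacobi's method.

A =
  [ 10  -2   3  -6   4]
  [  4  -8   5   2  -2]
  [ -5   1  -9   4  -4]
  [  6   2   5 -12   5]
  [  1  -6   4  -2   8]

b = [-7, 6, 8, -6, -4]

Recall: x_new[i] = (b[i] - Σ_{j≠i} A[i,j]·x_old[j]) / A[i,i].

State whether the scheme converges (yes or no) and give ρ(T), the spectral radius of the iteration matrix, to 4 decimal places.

no, ρ = 1.3539

Write A = D+L+U with D = diag(10, -8, -9, -12, 8).
Jacobi: T = -D⁻¹(L+U), T[3,4] = -(5)/(-12) = +0.4167; T[3,3] = 0.
  T[0,:] = [+0.0000, +0.2000, -0.3000, +0.6000, -0.4000]
  T[1,:] = [+0.5000, +0.0000, +0.6250, +0.2500, -0.2500]
  T[2,:] = [-0.5556, +0.1111, +0.0000, +0.4444, -0.4444]
  T[3,:] = [+0.5000, +0.1667, +0.4167, +0.0000, +0.4167]
  T[4,:] = [-0.1250, +0.7500, -0.5000, +0.2500, +0.0000]
|λ(T)| sorted: 1.3539, 0.5584, 0.5584, 0.4265, 0.4265.
spectral radius ρ = 1.3539; 1.3539 > 1 ⇒ diverges.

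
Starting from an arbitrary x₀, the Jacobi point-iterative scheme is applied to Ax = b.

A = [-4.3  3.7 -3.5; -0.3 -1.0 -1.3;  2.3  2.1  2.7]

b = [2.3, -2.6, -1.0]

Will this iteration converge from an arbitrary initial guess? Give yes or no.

Diagonal D = diag(-4.3, -1, 2.7); L, U strict lower/upper.
Jacobi: T = -D⁻¹(L+U), T[0,1] = -(3.7)/(-4.3) = +0.8605; T[0,0] = 0.
  T[0,:] = [+0.0000, +0.8605, -0.8140]
  T[1,:] = [-0.3000, +0.0000, -1.3000]
  T[2,:] = [-0.8519, -0.7778, +0.0000]
|eigenvalues of T|: 1.4098, 0.7357, 0.7357.
ρ = 1.4098; 1.4098 > 1 ⇒ diverges.

no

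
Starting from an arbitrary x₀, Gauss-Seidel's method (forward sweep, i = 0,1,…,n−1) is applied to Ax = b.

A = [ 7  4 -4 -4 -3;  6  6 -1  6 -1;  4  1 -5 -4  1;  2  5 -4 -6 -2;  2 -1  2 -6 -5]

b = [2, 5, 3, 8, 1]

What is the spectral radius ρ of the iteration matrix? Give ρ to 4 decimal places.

1.2778

Split A = D + L + U, D = diag(7, 6, -5, -6, -5).
T_GS = -(D+L)⁻¹U: row 0 first, T[0,2] = -(-4)/(7) = +0.5714; later rows by forward substitution.
  T[0,:] = [+0.0000, -0.5714, +0.5714, +0.5714, +0.4286]
  T[1,:] = [+0.0000, +0.5714, -0.4048, -1.5714, -0.2619]
  T[2,:] = [+0.0000, -0.3429, +0.3762, -0.6571, +0.4905]
  T[3,:] = [+0.0000, +0.5143, -0.3976, -0.6810, -0.7357]
  T[4,:] = [+0.0000, -1.0971, +0.9371, +1.0971, +1.3029]
|eigenvalues of T|: 1.2778, 0.3272, 0.1559, 0.1559, 0.0000.
ρ(T) = max|λ| = 1.2778; 1.2778 > 1, so it fails to converge.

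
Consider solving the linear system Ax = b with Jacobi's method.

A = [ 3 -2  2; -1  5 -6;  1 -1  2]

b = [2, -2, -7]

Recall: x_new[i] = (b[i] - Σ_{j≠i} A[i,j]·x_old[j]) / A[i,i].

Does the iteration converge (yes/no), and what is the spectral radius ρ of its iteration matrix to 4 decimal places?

Write A = D+L+U with D = diag(3, 5, 2).
Jacobi: T = -D⁻¹(L+U), T[0,2] = -(2)/(3) = -0.6667; T[0,0] = 0.
  T[0,:] = [+0.0000, +0.6667, -0.6667]
  T[1,:] = [+0.2000, +0.0000, +1.2000]
  T[2,:] = [-0.5000, +0.5000, +0.0000]
|roots of det(T-λI)|: 1.2057, 0.6221, 0.6221.
spectral radius ρ = 1.2057; 1.2057 > 1, so it fails to converge.

no, ρ = 1.2057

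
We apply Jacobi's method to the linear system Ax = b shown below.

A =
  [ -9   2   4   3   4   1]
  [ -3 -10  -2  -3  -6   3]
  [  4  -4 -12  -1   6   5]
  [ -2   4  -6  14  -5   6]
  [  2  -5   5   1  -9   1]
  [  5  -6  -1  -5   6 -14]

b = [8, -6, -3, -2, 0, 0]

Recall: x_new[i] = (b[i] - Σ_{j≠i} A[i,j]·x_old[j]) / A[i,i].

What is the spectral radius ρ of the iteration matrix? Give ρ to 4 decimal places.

Let D = diag(-9, -10, -12, 14, -9, -14); L, U the strict triangles.
Jacobi T = -D⁻¹(L+U): T[0,4] = -(4)/(-9) = +0.4444; T[0,0] = 0.
  T[0,:] = [+0.0000 +0.2222 +0.4444 +0.3333 +0.4444 +0.1111]
  T[1,:] = [-0.3000 +0.0000 -0.2000 -0.3000 -0.6000 +0.3000]
  T[2,:] = [+0.3333 -0.3333 +0.0000 -0.0833 +0.5000 +0.4167]
  T[3,:] = [+0.1429 -0.2857 +0.4286 +0.0000 +0.3571 -0.4286]
  T[4,:] = [+0.2222 -0.5556 +0.5556 +0.1111 +0.0000 +0.1111]
  T[5,:] = [+0.3571 -0.4286 -0.0714 -0.3571 +0.4286 +0.0000]
moduli |λ_i(T)| = 1.2817, 0.5141, 0.5141, 0.3287, 0.3287, 0.1634.
spectral radius ρ = 1.2817; 1.2817 > 1 ⇒ diverges.

1.2817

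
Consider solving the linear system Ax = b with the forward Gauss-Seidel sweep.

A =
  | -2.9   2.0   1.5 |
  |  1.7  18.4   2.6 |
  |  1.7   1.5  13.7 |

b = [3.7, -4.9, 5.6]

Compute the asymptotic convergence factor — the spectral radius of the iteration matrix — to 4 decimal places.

Split A = D + L + U, D = diag(-2.9, 18.4, 13.7).
Gauss-Seidel: T = -(D+L)⁻¹U, row 0 first, T[0,2] = -(1.5)/(-2.9) = +0.5172; later rows by forward substitution.
  T[0,:] = [+0.0000 +0.6897 +0.5172]
  T[1,:] = [+0.0000 -0.0637 -0.1891]
  T[2,:] = [+0.0000 -0.0786 -0.0435]
|λ(T)| sorted: 0.1759, 0.0687, 0.0000.
ρ(T) = max|λ| = 0.1759; 0.1759 < 1, so it converges for any x₀.

0.1759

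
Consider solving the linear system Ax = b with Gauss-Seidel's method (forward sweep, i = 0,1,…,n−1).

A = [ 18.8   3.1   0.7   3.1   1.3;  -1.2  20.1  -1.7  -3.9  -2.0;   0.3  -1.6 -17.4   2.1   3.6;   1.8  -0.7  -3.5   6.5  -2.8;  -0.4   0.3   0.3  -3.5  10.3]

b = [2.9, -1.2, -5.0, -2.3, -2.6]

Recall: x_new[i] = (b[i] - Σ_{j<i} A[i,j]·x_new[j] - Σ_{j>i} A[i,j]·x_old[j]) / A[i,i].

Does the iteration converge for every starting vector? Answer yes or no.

yes

A = D + L + U where D = diag(18.8, 20.1, -17.4, 6.5, 10.3).
GS T = -(D+L)⁻¹U: row 0 first, T[0,3] = -(3.1)/(18.8) = -0.1649; later rows by forward substitution.
  T[0,:] = [+0.0000 -0.1649 -0.0372 -0.1649 -0.0691]
  T[1,:] = [+0.0000 -0.0098 +0.0824 +0.1842 +0.0954]
  T[2,:] = [+0.0000 -0.0019 -0.0082 +0.1009 +0.1969]
  T[3,:] = [+0.0000 +0.0436 +0.0148 +0.1198 +0.5662]
  T[4,:] = [+0.0000 +0.0087 +0.0014 +0.0260 +0.1812]
eigenvalue magnitudes: 0.3091, 0.0463, 0.0463, 0.0425, 0.0000.
ρ(T) = max|λ| = 0.3091; 0.3091 < 1: convergent.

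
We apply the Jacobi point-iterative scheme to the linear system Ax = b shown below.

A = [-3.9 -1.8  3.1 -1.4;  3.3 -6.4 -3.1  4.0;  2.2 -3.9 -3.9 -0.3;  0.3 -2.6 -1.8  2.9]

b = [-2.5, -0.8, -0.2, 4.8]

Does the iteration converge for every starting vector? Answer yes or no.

Split A = D + L + U, D = diag(-3.9, -6.4, -3.9, 2.9).
Jacobi T = -D⁻¹(L+U): T[3,1] = -(-2.6)/(2.9) = +0.8966; T[3,3] = 0.
  T[0,:] = [+0.0000 -0.4615 +0.7949 -0.3590]
  T[1,:] = [+0.5156 +0.0000 -0.4844 +0.6250]
  T[2,:] = [+0.5641 -1.0000 +0.0000 -0.0769]
  T[3,:] = [-0.1034 +0.8966 +0.6207 +0.0000]
|λ(T)| sorted: 1.3499, 0.8902, 0.8902, 0.1438.
ρ(T) = max|λ| = 1.3499; 1.3499 > 1, so it fails to converge.

no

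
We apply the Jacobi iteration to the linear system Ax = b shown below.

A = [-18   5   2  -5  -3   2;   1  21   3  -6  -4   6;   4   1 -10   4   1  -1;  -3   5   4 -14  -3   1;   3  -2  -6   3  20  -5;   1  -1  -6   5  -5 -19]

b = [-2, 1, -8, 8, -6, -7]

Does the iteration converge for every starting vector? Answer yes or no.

A = D + L + U where D = diag(-18, 21, -10, -14, 20, -19).
Jacobi T = -D⁻¹(L+U): T[3,2] = -(4)/(-14) = +0.2857; T[3,3] = 0.
  T[0,:] = [+0.0000, +0.2778, +0.1111, -0.2778, -0.1667, +0.1111]
  T[1,:] = [-0.0476, +0.0000, -0.1429, +0.2857, +0.1905, -0.2857]
  T[2,:] = [+0.4000, +0.1000, +0.0000, +0.4000, +0.1000, -0.1000]
  T[3,:] = [-0.2143, +0.3571, +0.2857, +0.0000, -0.2143, +0.0714]
  T[4,:] = [-0.1500, +0.1000, +0.3000, -0.1500, +0.0000, +0.2500]
  T[5,:] = [+0.0526, -0.0526, -0.3158, +0.2632, -0.2632, +0.0000]
eigenvalue magnitudes: 0.9001, 0.4702, 0.3678, 0.3678, 0.1499, 0.1499.
spectral radius ρ = 0.9001; 0.9001 < 1: convergent.

yes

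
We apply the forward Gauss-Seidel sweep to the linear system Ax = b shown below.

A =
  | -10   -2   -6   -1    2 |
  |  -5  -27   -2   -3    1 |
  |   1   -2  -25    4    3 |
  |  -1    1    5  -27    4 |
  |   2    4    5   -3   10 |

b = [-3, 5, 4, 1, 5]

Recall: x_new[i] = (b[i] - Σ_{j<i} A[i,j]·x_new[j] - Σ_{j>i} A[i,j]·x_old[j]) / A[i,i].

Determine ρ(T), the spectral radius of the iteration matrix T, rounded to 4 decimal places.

0.1600

A = D + L + U where D = diag(-10, -27, -25, -27, 10).
Gauss-Seidel: T = -(D+L)⁻¹U, row 0 first, T[0,4] = -(2)/(-10) = +0.2000; later rows by forward substitution.
  T[0,:] = [+0.0000, -0.2000, -0.6000, -0.1000, +0.2000]
  T[1,:] = [+0.0000, +0.0370, +0.0370, -0.0926, +0.0000]
  T[2,:] = [+0.0000, -0.0110, -0.0270, +0.1634, +0.1280]
  T[3,:] = [+0.0000, +0.0067, +0.0186, +0.0305, +0.1644]
  T[4,:] = [+0.0000, +0.0327, +0.1242, -0.0155, -0.0547]
moduli |λ_i(T)| = 0.1600, 0.1239, 0.1239, 0.0286, 0.0000.
ρ = 0.1600; 0.1600 < 1, so it converges for any x₀.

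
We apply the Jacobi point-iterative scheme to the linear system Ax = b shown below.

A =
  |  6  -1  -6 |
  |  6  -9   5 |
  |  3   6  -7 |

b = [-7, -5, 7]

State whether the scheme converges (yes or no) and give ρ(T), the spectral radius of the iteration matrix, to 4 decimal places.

no, ρ = 1.2299

A = D + L + U where D = diag(6, -9, -7).
T_J = -D⁻¹(L+U): T[2,1] = -(6)/(-7) = +0.8571; T[2,2] = 0.
  T[0,:] = [+0.0000 +0.1667 +1.0000]
  T[1,:] = [+0.6667 +0.0000 +0.5556]
  T[2,:] = [+0.4286 +0.8571 +0.0000]
|λ(T)| sorted: 1.2299, 0.7049, 0.7049.
ρ(T) = max|λ| = 1.2299; 1.2299 > 1, so it fails to converge.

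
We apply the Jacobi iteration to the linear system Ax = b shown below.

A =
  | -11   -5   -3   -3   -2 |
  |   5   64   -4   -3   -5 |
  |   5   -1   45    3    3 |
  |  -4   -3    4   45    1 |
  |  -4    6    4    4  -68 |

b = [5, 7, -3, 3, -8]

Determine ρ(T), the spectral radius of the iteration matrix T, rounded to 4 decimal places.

0.2732

Let D = diag(-11, 64, 45, 45, -68); L, U the strict triangles.
Jacobi T = -D⁻¹(L+U): T[1,2] = -(-4)/(64) = +0.0625; T[1,1] = 0.
  T[0,:] = [+0.0000 -0.4545 -0.2727 -0.2727 -0.1818]
  T[1,:] = [-0.0781 +0.0000 +0.0625 +0.0469 +0.0781]
  T[2,:] = [-0.1111 +0.0222 +0.0000 -0.0667 -0.0667]
  T[3,:] = [+0.0889 +0.0667 -0.0889 +0.0000 -0.0222]
  T[4,:] = [-0.0588 +0.0882 +0.0588 +0.0588 +0.0000]
|eigenvalues of T|: 0.2732, 0.1924, 0.0825, 0.0725, 0.0708.
ρ(T) = max|λ| = 0.2732; 0.2732 < 1, so it converges for any x₀.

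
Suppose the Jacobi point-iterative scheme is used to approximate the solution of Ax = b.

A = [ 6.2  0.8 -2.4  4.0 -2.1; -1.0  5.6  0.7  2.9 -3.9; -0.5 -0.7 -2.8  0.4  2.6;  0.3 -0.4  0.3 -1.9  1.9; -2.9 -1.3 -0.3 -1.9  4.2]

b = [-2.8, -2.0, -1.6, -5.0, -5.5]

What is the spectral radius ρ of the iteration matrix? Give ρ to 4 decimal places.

1.1452

Diagonal D = diag(6.2, 5.6, -2.8, -1.9, 4.2); L, U strict lower/upper.
Jacobi T = -D⁻¹(L+U): T[0,4] = -(-2.1)/(6.2) = +0.3387; T[0,0] = 0.
  T[0,:] = [+0.0000, -0.1290, +0.3871, -0.6452, +0.3387]
  T[1,:] = [+0.1786, +0.0000, -0.1250, -0.5179, +0.6964]
  T[2,:] = [-0.1786, -0.2500, +0.0000, +0.1429, +0.9286]
  T[3,:] = [+0.1579, -0.2105, +0.1579, +0.0000, +1.0000]
  T[4,:] = [+0.6905, +0.3095, +0.0714, +0.4524, +0.0000]
|λ(T)| sorted: 1.1452, 0.7180, 0.4181, 0.2529, 0.2529.
ρ(T) = max|λ| = 1.1452; 1.1452 > 1 ⇒ diverges.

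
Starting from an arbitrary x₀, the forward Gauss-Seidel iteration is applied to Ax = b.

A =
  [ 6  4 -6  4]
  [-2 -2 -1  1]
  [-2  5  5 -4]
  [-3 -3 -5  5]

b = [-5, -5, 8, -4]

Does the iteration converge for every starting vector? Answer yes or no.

no

A = D + L + U where D = diag(6, -2, 5, 5).
T_GS = -(D+L)⁻¹U: row 0 first, T[0,2] = -(-6)/(6) = +1.0000; later rows by forward substitution.
  T[0,:] = [+0.0000  -0.6667  +1.0000  -0.6667]
  T[1,:] = [+0.0000  +0.6667  -1.5000  +1.1667]
  T[2,:] = [+0.0000  -0.9333  +1.9000  -0.6333]
  T[3,:] = [+0.0000  -0.9333  +1.6000  -0.3333]
eigenvalue magnitudes: 1.6000, 0.3333, 0.3000, 0.0000.
spectral radius ρ = 1.6000; 1.6000 > 1, so it fails to converge.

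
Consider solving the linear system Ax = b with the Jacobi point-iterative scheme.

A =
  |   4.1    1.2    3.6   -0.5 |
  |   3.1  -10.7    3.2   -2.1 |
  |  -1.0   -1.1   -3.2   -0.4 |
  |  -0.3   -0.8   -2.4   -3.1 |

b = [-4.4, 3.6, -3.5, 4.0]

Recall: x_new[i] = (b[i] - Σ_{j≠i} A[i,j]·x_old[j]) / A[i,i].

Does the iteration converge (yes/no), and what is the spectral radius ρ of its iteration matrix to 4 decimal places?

A = D + L + U where D = diag(4.1, -10.7, -3.2, -3.1).
Jacobi T = -D⁻¹(L+U): T[3,0] = -(-0.3)/(-3.1) = -0.0968; T[3,3] = 0.
  T[0,:] = [+0.0000  -0.2927  -0.8780  +0.1220]
  T[1,:] = [+0.2897  +0.0000  +0.2991  -0.1963]
  T[2,:] = [-0.3125  -0.3438  +0.0000  -0.1250]
  T[3,:] = [-0.0968  -0.2581  -0.7742  +0.0000]
|eigenvalues of T|: 0.6215, 0.3631, 0.2646, 0.2646.
ρ = 0.6215; 0.6215 < 1: convergent.

yes, ρ = 0.6215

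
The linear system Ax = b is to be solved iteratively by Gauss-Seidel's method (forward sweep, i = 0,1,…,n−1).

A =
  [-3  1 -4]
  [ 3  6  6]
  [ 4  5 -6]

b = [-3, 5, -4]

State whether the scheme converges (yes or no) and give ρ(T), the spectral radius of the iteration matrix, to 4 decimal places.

no, ρ = 1.1381

Split A = D + L + U, D = diag(-3, 6, -6).
T_GS = -(D+L)⁻¹U: row 0 first, T[0,2] = -(-4)/(-3) = -1.3333; later rows by forward substitution.
  T[0,:] = [+0.0000, +0.3333, -1.3333]
  T[1,:] = [+0.0000, -0.1667, -0.3333]
  T[2,:] = [+0.0000, +0.0833, -1.1667]
moduli |λ_i(T)| = 1.1381, 0.1953, 0.0000.
spectral radius ρ = 1.1381; 1.1381 > 1: divergent.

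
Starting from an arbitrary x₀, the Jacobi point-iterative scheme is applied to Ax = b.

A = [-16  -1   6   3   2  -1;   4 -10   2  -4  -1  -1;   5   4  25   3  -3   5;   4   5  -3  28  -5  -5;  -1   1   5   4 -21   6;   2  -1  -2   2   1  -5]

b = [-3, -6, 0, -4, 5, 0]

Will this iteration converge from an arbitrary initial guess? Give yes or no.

Split A = D + L + U, D = diag(-16, -10, 25, 28, -21, -5).
Jacobi: T = -D⁻¹(L+U), T[3,2] = -(-3)/(28) = +0.1071; T[3,3] = 0.
  T[0,:] = [+0.0000 -0.0625 +0.3750 +0.1875 +0.1250 -0.0625]
  T[1,:] = [+0.4000 +0.0000 +0.2000 -0.4000 -0.1000 -0.1000]
  T[2,:] = [-0.2000 -0.1600 +0.0000 -0.1200 +0.1200 -0.2000]
  T[3,:] = [-0.1429 -0.1786 +0.1071 +0.0000 +0.1786 +0.1786]
  T[4,:] = [-0.0476 +0.0476 +0.2381 +0.1905 +0.0000 +0.2857]
  T[5,:] = [+0.4000 -0.2000 -0.4000 +0.4000 +0.2000 +0.0000]
|roots of det(T-λI)|: 0.5959, 0.4320, 0.4320, 0.4006, 0.4006, 0.0271.
spectral radius ρ = 0.5959; 0.5959 < 1, so it converges for any x₀.

yes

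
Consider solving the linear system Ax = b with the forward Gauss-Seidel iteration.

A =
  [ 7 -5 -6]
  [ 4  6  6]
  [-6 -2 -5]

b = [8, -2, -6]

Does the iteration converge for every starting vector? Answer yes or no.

Let D = diag(7, 6, -5); L, U the strict triangles.
GS T = -(D+L)⁻¹U: row 0 first, T[0,1] = -(-5)/(7) = +0.7143; later rows by forward substitution.
  T[0,:] = [+0.0000, +0.7143, +0.8571]
  T[1,:] = [+0.0000, -0.4762, -1.5714]
  T[2,:] = [+0.0000, -0.6667, -0.4000]
|roots of det(T-λI)|: 1.4623, 0.5861, 0.0000.
ρ(T) = max|λ| = 1.4623; 1.4623 > 1 ⇒ diverges.

no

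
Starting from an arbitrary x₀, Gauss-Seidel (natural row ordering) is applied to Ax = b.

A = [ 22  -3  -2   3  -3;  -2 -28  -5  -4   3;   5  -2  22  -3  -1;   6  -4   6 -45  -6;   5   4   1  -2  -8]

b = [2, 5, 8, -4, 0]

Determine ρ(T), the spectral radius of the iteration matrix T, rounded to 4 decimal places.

0.2827

A = D + L + U where D = diag(22, -28, 22, -45, -8).
T_GS = -(D+L)⁻¹U: row 0 first, T[0,3] = -(3)/(22) = -0.1364; later rows by forward substitution.
  T[0,:] = [+0.0000 +0.1364 +0.0909 -0.1364 +0.1364]
  T[1,:] = [+0.0000 -0.0097 -0.1851 -0.1331 +0.0974]
  T[2,:] = [+0.0000 -0.0319 -0.0375 +0.1553 +0.0233]
  T[3,:] = [+0.0000 +0.0148 +0.0236 +0.0144 -0.1207]
  T[4,:] = [+0.0000 +0.0727 -0.0463 -0.1360 +0.1670]
|λ(T)| sorted: 0.2827, 0.1505, 0.0806, 0.0806, 0.0000.
ρ(T) = max|λ| = 0.2827; 0.2827 < 1 ⇒ converges.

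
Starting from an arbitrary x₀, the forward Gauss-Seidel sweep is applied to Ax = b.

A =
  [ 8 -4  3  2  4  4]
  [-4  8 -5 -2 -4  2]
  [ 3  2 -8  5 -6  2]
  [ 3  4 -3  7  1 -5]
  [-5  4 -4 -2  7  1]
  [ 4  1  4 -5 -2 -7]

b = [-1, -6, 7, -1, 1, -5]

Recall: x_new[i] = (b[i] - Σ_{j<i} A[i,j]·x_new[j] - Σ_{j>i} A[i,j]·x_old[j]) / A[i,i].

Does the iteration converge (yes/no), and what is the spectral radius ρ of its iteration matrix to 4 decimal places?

no, ρ = 1.5161

A = D + L + U where D = diag(8, 8, -8, 7, 7, -7).
Gauss-Seidel: T = -(D+L)⁻¹U, row 0 first, T[0,5] = -(4)/(8) = -0.5000; later rows by forward substitution.
  T[0,:] = [+0.0000  +0.5000  -0.3750  -0.2500  -0.5000  -0.5000]
  T[1,:] = [+0.0000  +0.2500  +0.4375  +0.1250  +0.2500  -0.5000]
  T[2,:] = [+0.0000  +0.2500  -0.0312  +0.5625  -0.8750  -0.0625]
  T[3,:] = [+0.0000  -0.2500  -0.1027  +0.2768  -0.4464  +1.1875]
  T[4,:] = [+0.0000  +0.2857  -0.5651  +0.1505  -1.1276  +0.0893]
  T[5,:] = [+0.0000  +0.5612  +0.0651  -0.0443  -0.1090  -1.2666]
|roots of det(T-λI)|: 1.5161, 0.8852, 0.5321, 0.0565, 0.0565, 0.0000.
ρ = 1.5161; 1.5161 > 1, so it fails to converge.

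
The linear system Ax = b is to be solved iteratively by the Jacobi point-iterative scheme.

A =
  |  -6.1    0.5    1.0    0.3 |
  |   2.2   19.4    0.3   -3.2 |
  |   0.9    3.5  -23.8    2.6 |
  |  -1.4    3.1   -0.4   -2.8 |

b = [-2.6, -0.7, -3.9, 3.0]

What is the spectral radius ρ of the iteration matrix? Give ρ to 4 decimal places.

Let D = diag(-6.1, 19.4, -23.8, -2.8); L, U the strict triangles.
Jacobi: T = -D⁻¹(L+U), T[3,2] = -(-0.4)/(-2.8) = -0.1429; T[3,3] = 0.
  T[0,:] = [+0.0000  +0.0820  +0.1639  +0.0492]
  T[1,:] = [-0.1134  +0.0000  -0.0155  +0.1649]
  T[2,:] = [+0.0378  +0.1471  +0.0000  +0.1092]
  T[3,:] = [-0.5000  +1.1071  -0.1429  +0.0000]
moduli |λ_i(T)| = 0.4219, 0.3271, 0.3271, 0.1216.
ρ(T) = max|λ| = 0.4219; 0.4219 < 1, so it converges for any x₀.

0.4219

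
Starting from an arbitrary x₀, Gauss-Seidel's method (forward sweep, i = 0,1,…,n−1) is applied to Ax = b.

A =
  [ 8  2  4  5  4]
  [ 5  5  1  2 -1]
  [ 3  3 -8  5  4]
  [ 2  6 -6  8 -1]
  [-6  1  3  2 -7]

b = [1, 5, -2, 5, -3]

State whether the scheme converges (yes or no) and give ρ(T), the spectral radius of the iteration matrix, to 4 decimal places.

Write A = D+L+U with D = diag(8, 5, -8, 8, -7).
GS T = -(D+L)⁻¹U: row 0 first, T[0,3] = -(5)/(8) = -0.6250; later rows by forward substitution.
  T[0,:] = [+0.0000 -0.2500 -0.5000 -0.6250 -0.5000]
  T[1,:] = [+0.0000 +0.2500 +0.3000 +0.2250 +0.7000]
  T[2,:] = [+0.0000 +0.0000 -0.0750 +0.4750 +0.5750]
  T[3,:] = [+0.0000 -0.1250 -0.1562 +0.3438 +0.1562]
  T[4,:] = [+0.0000 +0.2143 +0.3946 +0.8696 +0.8196]
eigenvalue magnitudes: 1.1628, 0.4898, 0.2942, 0.0200, 0.0000.
ρ = 1.1628; 1.1628 > 1: divergent.

no, ρ = 1.1628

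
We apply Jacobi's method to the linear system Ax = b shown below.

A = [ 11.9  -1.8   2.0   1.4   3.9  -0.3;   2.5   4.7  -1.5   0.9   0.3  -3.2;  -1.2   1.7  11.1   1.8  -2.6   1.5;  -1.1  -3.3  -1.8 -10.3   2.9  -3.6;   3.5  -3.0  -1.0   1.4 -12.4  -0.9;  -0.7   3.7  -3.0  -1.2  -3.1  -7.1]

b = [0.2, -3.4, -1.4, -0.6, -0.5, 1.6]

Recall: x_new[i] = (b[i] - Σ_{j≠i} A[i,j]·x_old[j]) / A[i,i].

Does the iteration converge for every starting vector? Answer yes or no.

yes

A = D + L + U where D = diag(11.9, 4.7, 11.1, -10.3, -12.4, -7.1).
Jacobi: T = -D⁻¹(L+U), T[3,5] = -(-3.6)/(-10.3) = -0.3495; T[3,3] = 0.
  T[0,:] = [+0.0000  +0.1513  -0.1681  -0.1176  -0.3277  +0.0252]
  T[1,:] = [-0.5319  +0.0000  +0.3191  -0.1915  -0.0638  +0.6809]
  T[2,:] = [+0.1081  -0.1532  +0.0000  -0.1622  +0.2342  -0.1351]
  T[3,:] = [-0.1068  -0.3204  -0.1748  +0.0000  +0.2816  -0.3495]
  T[4,:] = [+0.2823  -0.2419  -0.0806  +0.1129  +0.0000  -0.0726]
  T[5,:] = [-0.0986  +0.5211  -0.4225  -0.1690  -0.4366  +0.0000]
eigenvalue magnitudes: 0.7153, 0.5454, 0.3515, 0.3037, 0.3037, 0.1828.
ρ(T) = max|λ| = 0.7153; 0.7153 < 1 ⇒ converges.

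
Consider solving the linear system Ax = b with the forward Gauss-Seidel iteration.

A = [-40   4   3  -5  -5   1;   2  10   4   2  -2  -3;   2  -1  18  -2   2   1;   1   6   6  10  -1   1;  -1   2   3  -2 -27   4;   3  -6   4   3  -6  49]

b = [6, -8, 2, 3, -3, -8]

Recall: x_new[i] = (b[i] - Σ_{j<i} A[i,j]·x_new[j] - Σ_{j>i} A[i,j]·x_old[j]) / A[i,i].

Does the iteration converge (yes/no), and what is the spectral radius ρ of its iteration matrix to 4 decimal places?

yes, ρ = 0.2673

A = D + L + U where D = diag(-40, 10, 18, 10, -27, 49).
T_GS = -(D+L)⁻¹U: row 0 first, T[0,4] = -(-5)/(-40) = -0.1250; later rows by forward substitution.
  T[0,:] = [+0.0000  +0.1000  +0.0750  -0.1250  -0.1250  +0.0250]
  T[1,:] = [+0.0000  -0.0200  -0.4150  -0.1750  +0.2250  +0.2950]
  T[2,:] = [+0.0000  -0.0122  -0.0314  +0.1153  -0.0847  -0.0419]
  T[3,:] = [+0.0000  +0.0093  +0.2603  +0.0483  +0.0283  -0.2543]
  T[4,:] = [+0.0000  -0.0072  -0.0563  +0.0009  +0.0098  +0.1833]
  T[5,:] = [+0.0000  -0.0090  -0.0757  -0.0260  +0.0416  +0.0760]
|eigenvalues of T|: 0.2673, 0.1763, 0.0812, 0.0530, 0.0199, 0.0000.
spectral radius ρ = 0.2673; 0.2673 < 1 ⇒ converges.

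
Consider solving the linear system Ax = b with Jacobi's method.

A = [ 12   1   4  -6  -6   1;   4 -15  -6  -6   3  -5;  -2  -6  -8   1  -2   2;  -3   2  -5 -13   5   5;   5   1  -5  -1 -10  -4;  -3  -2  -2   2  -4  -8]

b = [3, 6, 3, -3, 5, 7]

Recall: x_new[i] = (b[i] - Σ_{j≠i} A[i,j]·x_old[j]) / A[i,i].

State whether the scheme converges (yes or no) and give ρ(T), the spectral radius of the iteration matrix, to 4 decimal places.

no, ρ = 1.1648

Split A = D + L + U, D = diag(12, -15, -8, -13, -10, -8).
Jacobi T = -D⁻¹(L+U): T[1,4] = -(3)/(-15) = +0.2000; T[1,1] = 0.
  T[0,:] = [+0.0000, -0.0833, -0.3333, +0.5000, +0.5000, -0.0833]
  T[1,:] = [+0.2667, +0.0000, -0.4000, -0.4000, +0.2000, -0.3333]
  T[2,:] = [-0.2500, -0.7500, +0.0000, +0.1250, -0.2500, +0.2500]
  T[3,:] = [-0.2308, +0.1538, -0.3846, +0.0000, +0.3846, +0.3846]
  T[4,:] = [+0.5000, +0.1000, -0.5000, -0.1000, +0.0000, -0.4000]
  T[5,:] = [-0.3750, -0.2500, -0.2500, +0.2500, -0.5000, +0.0000]
|roots of det(T-λI)|: 1.1648, 0.6225, 0.6225, 0.5507, 0.5507, 0.3741.
ρ = 1.1648; 1.1648 > 1: divergent.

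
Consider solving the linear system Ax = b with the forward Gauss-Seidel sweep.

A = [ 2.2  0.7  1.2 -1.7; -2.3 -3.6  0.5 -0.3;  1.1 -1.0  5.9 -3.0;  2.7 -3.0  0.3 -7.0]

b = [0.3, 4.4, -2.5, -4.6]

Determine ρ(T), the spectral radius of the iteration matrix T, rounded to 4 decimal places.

0.5683

Write A = D+L+U with D = diag(2.2, -3.6, 5.9, -7).
T_GS = -(D+L)⁻¹U: row 0 first, T[0,2] = -(1.2)/(2.2) = -0.5455; later rows by forward substitution.
  T[0,:] = [+0.0000 -0.3182 -0.5455 +0.7727]
  T[1,:] = [+0.0000 +0.2033 +0.4874 -0.5770]
  T[2,:] = [+0.0000 +0.0938 +0.1843 +0.2666]
  T[3,:] = [+0.0000 -0.2058 -0.4114 +0.5568]
|λ(T)| sorted: 0.5683, 0.4130, 0.0369, 0.0000.
ρ = 0.5683; 0.5683 < 1, so it converges for any x₀.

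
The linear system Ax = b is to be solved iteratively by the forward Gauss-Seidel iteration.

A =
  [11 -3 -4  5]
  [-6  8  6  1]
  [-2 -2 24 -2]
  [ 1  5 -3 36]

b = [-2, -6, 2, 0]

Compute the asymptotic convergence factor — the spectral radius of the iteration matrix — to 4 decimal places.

Split A = D + L + U, D = diag(11, 8, 24, 36).
Gauss-Seidel: T = -(D+L)⁻¹U, row 0 first, T[0,1] = -(-3)/(11) = +0.2727; later rows by forward substitution.
  T[0,:] = [+0.0000, +0.2727, +0.3636, -0.4545]
  T[1,:] = [+0.0000, +0.2045, -0.4773, -0.4659]
  T[2,:] = [+0.0000, +0.0398, -0.0095, +0.0066]
  T[3,:] = [+0.0000, -0.0327, +0.0554, +0.0779]
|eigenvalues of T|: 0.2022, 0.0484, 0.0484, 0.0000.
ρ(T) = max|λ| = 0.2022; 0.2022 < 1, so it converges for any x₀.

0.2022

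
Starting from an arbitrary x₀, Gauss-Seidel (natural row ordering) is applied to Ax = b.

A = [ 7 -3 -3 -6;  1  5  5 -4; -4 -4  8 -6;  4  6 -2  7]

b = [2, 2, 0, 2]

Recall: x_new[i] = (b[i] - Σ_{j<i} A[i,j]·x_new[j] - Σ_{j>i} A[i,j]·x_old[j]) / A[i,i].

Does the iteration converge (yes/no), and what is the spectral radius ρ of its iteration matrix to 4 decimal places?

Split A = D + L + U, D = diag(7, 5, 8, 7).
T_GS = -(D+L)⁻¹U: row 0 first, T[0,1] = -(-3)/(7) = +0.4286; later rows by forward substitution.
  T[0,:] = [+0.0000  +0.4286  +0.4286  +0.8571]
  T[1,:] = [+0.0000  -0.0857  -1.0857  +0.6286]
  T[2,:] = [+0.0000  +0.1714  -0.3286  +1.4929]
  T[3,:] = [+0.0000  -0.1224  +0.5918  -0.6020]
|eigenvalues of T|: 1.1751, 0.4826, 0.3239, 0.0000.
ρ(T) = max|λ| = 1.1751; 1.1751 > 1, so it fails to converge.

no, ρ = 1.1751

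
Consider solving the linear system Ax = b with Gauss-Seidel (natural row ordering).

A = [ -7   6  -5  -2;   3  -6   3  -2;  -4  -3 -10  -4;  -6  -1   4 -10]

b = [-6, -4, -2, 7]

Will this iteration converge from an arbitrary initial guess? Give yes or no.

yes

A = D + L + U where D = diag(-7, -6, -10, -10).
Gauss-Seidel: T = -(D+L)⁻¹U, row 0 first, T[0,1] = -(6)/(-7) = +0.8571; later rows by forward substitution.
  T[0,:] = [+0.0000  +0.8571  -0.7143  -0.2857]
  T[1,:] = [+0.0000  +0.4286  +0.1429  -0.4762]
  T[2,:] = [+0.0000  -0.4714  +0.2429  -0.1429]
  T[3,:] = [+0.0000  -0.7457  +0.5114  +0.1619]
|λ(T)| sorted: 0.9494, 0.3291, 0.3291, 0.0000.
ρ(T) = max|λ| = 0.9494; 0.9494 < 1 ⇒ converges.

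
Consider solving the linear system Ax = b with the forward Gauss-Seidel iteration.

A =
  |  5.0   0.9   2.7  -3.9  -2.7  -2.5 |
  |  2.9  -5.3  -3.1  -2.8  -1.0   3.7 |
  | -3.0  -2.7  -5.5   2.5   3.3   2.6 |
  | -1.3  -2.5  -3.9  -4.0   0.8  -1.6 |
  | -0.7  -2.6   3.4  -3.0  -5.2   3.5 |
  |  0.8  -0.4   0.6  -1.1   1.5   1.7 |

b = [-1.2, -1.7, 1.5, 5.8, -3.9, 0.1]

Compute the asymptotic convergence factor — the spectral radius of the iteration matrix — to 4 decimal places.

Diagonal D = diag(5, -5.3, -5.5, -4, -5.2, 1.7); L, U strict lower/upper.
Gauss-Seidel: T = -(D+L)⁻¹U, row 0 first, T[0,3] = -(-3.9)/(5) = +0.7800; later rows by forward substitution.
  T[0,:] = [+0.0000  -0.1800  -0.5400  +0.7800  +0.5400  +0.5000]
  T[1,:] = [+0.0000  -0.0985  -0.8804  -0.1015  +0.1068  +0.9717]
  T[2,:] = [+0.0000  +0.1465  +0.7267  +0.0789  +0.2530  -0.2770]
  T[3,:] = [+0.0000  -0.0228  +0.0172  -0.2670  -0.2889  -0.8997]
  T[4,:] = [+0.0000  +0.1824  +0.9781  +0.1514  +0.2061  +0.4579]
  T[5,:] = [+0.0000  -0.1659  -1.0615  -0.7252  -0.6871  -0.8951]
moduli |λ_i(T)| = 1.2566, 0.8876, 0.3649, 0.2988, 0.0249, 0.0000.
ρ(T) = max|λ| = 1.2566; 1.2566 > 1, so it fails to converge.

1.2566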